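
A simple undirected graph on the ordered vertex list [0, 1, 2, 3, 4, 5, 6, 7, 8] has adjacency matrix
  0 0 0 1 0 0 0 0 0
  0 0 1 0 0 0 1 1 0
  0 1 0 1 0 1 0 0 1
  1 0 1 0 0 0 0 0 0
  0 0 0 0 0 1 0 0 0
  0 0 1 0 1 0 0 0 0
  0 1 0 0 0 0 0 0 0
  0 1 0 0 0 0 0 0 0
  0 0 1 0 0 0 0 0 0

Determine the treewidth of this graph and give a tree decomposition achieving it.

Each bag holds 2 vertices, so the decomposition has width 1, which upper-bounds the treewidth. Since G has at least one edge (e.g. 2–5), it is not an edgeless graph, so tw(G) ≥ 1. Hence tw(G) = 1 exactly.

Treewidth 1.
One optimal decomposition is:
Bags: B1 = {2, 5}  B2 = {2, 3}  B3 = {1, 2}  B4 = {0, 3}  B5 = {2, 8}  B6 = {4, 5}  B7 = {1, 7}  B8 = {1, 6}
Tree: B1–B2, B1–B3, B2–B4, B1–B5, B1–B6, B3–B7, B3–B8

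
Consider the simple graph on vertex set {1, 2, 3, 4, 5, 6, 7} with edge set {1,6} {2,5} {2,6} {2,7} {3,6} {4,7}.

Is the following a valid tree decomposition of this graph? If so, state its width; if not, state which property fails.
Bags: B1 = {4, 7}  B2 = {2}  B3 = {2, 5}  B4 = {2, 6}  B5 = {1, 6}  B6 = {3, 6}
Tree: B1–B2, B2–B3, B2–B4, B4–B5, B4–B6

No — edge (7,2) lies in no bag.

A tree decomposition must satisfy three properties: every vertex lies in some bag; for every edge, both endpoints lie together in some bag; and for every vertex, the bags containing it form a connected subtree. Here edge (7,2) lies in no bag, so the decomposition is invalid.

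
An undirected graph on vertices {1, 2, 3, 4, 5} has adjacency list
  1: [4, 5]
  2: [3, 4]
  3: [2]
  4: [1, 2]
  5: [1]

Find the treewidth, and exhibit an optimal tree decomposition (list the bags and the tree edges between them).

Every bag has size at most 2, so the width is 2 − 1 = 1 and tw(G) ≤ 1. Any graph with an edge has treewidth ≥ 1, and G has the edge 3–2. Therefore the treewidth is 1.

Treewidth 1.
Bags: B1 = {2, 3}  B2 = {2, 4}  B3 = {1, 4}  B4 = {1, 5}
Tree: B1–B2, B2–B3, B3–B4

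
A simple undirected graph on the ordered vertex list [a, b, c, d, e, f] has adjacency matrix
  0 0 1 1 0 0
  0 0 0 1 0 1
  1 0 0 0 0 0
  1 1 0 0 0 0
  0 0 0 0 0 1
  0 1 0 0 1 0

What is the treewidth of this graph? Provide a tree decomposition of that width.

The largest bag has 2 vertices, giving width 1; this decomposition certifies tw(G) ≤ 1. G has an edge, so its treewidth is at least 1. The upper and lower bounds meet at 1, so that is the treewidth.

Treewidth 1.
One such decomposition:
Bags: B1 = {e, f}  B2 = {b, f}  B3 = {b, d}  B4 = {a, d}  B5 = {a, c}
Tree: B1–B2, B2–B3, B3–B4, B4–B5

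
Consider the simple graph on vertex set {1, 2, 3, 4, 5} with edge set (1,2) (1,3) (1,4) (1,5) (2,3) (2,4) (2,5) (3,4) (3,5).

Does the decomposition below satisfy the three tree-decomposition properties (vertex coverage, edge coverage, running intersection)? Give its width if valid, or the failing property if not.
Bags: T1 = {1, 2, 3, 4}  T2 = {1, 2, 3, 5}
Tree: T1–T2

Vertex coverage: the bags together contain {1, 2, 3, 4, 5}, the full vertex set. Edge coverage: each edge of G has both endpoints in at least one bag. Running intersection: for every vertex, the bags containing it form a connected subtree. All three properties hold, so this is a valid tree decomposition of width max|bag| − 1 = 3, and hence tw(G) ≤ 3.

Yes; width 3.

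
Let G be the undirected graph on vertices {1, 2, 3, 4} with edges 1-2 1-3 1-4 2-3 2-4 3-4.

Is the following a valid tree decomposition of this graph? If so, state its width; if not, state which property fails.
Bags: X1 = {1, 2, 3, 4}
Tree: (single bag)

Vertex coverage: the bags together contain {1, 2, 3, 4}, the full vertex set. Edge coverage: each edge of G has both endpoints in at least one bag. Running intersection: for every vertex, the bags containing it form a connected subtree. All three properties hold, so this is a valid tree decomposition of width max|bag| − 1 = 3, and hence tw(G) ≤ 3.

Yes; width 3.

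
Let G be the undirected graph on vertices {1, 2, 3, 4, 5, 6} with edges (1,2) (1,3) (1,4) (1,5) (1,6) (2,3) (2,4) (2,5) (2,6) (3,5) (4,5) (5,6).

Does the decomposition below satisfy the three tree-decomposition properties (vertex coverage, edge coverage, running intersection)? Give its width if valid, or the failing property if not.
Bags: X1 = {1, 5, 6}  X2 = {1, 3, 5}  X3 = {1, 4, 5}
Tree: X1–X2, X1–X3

No — vertex 2 appears in no bag.

A tree decomposition must satisfy three properties: every vertex lies in some bag; for every edge, both endpoints lie together in some bag; and for every vertex, the bags containing it form a connected subtree. Here vertex 2 appears in no bag, so the decomposition is invalid.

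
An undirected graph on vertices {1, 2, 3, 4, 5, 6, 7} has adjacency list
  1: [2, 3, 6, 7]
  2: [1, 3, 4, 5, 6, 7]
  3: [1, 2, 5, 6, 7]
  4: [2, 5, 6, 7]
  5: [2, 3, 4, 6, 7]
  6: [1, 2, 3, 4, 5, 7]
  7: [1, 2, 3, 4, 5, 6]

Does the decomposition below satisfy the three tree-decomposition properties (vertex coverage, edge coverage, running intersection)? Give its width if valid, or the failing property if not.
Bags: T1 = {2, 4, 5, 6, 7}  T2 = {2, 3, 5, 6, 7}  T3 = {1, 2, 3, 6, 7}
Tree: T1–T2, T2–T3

Yes; width 4.

Every vertex of G appears in some bag (union = {1, 2, 3, 4, 5, 6, 7}); every edge is covered by a bag; and for each vertex v the set of bags containing v is connected in the bag tree. The decomposition is therefore valid. The largest bag has 5 vertices, so the width is 4.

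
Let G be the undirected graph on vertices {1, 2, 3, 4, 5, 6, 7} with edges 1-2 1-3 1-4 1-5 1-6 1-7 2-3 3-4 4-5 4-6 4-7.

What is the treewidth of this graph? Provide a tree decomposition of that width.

Every bag has size at most 3, so the width is 3 − 1 = 2 and tw(G) ≤ 2. Conversely, {1, 2, 3} is a clique of size 3, and the vertices of any clique must share a bag in every tree decomposition; so some bag has ≥ 3 vertices and tw(G) ≥ 2. Hence tw(G) = 2 exactly.

Treewidth 2.
Bags: B1 = {1, 4, 7}  B2 = {1, 3, 4}  B3 = {1, 4, 5}  B4 = {1, 2, 3}  B5 = {1, 4, 6}
Tree: B1–B2, B2–B3, B2–B4, B3–B5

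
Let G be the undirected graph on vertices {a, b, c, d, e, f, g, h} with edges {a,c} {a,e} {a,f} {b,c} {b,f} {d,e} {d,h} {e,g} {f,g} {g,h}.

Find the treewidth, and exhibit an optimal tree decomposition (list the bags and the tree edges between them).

Treewidth 2.
One optimal decomposition is:
Bags: B1 = {b, c, f}  B2 = {a, c, f}  B3 = {a, f, g}  B4 = {a, e, g}  B5 = {e, g, h}  B6 = {d, e, h}
Tree: B1–B2, B2–B3, B3–B4, B4–B5, B5–B6

The largest bag has 3 vertices, giving width 2; this decomposition certifies tw(G) ≤ 2. Since b–c–a–f–b is a cycle in G, G is not acyclic. Forests are exactly the graphs of treewidth ≤ 1, so tw(G) ≥ 2. The upper and lower bounds meet at 2, so that is the treewidth.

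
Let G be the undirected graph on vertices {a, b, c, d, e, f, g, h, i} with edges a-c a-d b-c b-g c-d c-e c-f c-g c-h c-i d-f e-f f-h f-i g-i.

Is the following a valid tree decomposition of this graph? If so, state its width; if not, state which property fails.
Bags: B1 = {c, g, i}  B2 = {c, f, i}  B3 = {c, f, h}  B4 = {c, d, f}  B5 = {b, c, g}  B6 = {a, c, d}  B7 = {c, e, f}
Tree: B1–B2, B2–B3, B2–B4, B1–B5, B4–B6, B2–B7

Yes; width 2.

Every vertex of G appears in some bag (union = {a, b, c, d, e, f, g, h, i}); every edge is covered by a bag; and for each vertex v the set of bags containing v is connected in the bag tree. The decomposition is therefore valid. The largest bag has 3 vertices, so the width is 2.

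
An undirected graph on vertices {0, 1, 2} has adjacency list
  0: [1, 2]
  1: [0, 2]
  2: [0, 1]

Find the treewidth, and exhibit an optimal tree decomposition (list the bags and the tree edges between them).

Treewidth 2.
One such decomposition:
Bags: B1 = {0, 1, 2}
Tree: (single bag)

With just one bag of size 3, the width is 3 − 1 = 2, so tw(G) ≤ 2. On the other hand G contains the 3-clique {0, 1, 2}. A clique must lie in a single bag of any decomposition, so no decomposition can have width below 2. Therefore the treewidth is 2.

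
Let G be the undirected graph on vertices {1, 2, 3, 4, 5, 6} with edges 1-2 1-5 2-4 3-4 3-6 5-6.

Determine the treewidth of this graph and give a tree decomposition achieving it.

Every bag has size at most 3, so the width is 3 − 1 = 2 and tw(G) ≤ 2. The edges 6–3–4–2–1–5–6 form a cycle, so G is not a tree and its treewidth is at least 2. The upper and lower bounds meet at 2, so that is the treewidth.

Treewidth 2.
One optimal decomposition is:
Bags: B1 = {3, 4, 6}  B2 = {2, 4, 6}  B3 = {1, 2, 6}  B4 = {1, 5, 6}
Tree: B1–B2, B2–B3, B3–B4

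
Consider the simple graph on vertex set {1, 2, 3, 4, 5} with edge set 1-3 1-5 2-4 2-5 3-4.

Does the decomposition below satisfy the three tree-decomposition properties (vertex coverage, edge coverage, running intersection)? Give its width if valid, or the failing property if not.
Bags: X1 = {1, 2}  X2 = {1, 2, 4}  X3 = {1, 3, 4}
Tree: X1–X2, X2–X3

No — vertex 5 appears in no bag.

A tree decomposition must satisfy three properties: every vertex lies in some bag; for every edge, both endpoints lie together in some bag; and for every vertex, the bags containing it form a connected subtree. Here vertex 5 appears in no bag, so the decomposition is invalid.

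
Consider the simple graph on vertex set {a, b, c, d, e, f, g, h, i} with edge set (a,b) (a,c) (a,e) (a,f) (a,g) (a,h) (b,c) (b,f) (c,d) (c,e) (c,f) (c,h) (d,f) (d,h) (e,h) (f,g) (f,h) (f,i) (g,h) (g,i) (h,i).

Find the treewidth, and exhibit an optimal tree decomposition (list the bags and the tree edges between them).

Treewidth 3.
One such decomposition:
Bags: B1 = {a, b, c, f}  B2 = {a, c, f, h}  B3 = {c, d, f, h}  B4 = {a, c, e, h}  B5 = {a, f, g, h}  B6 = {f, g, h, i}
Tree: B1–B2, B2–B3, B2–B4, B2–B5, B5–B6

The largest bag has 4 vertices, giving width 3; this decomposition certifies tw(G) ≤ 3. On the other hand G contains the 4-clique {a, c, e, h}. A clique must lie in a single bag of any decomposition, so no decomposition can have width below 3. The upper and lower bounds meet at 3, so that is the treewidth.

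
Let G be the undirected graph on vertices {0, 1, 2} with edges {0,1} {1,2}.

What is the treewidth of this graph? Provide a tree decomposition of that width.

Treewidth 1.
One such decomposition:
Bags: B1 = {1, 2}  B2 = {0, 1}
Tree: B1–B2

Each bag holds 2 vertices, so the decomposition has width 1, which upper-bounds the treewidth. Any graph with an edge has treewidth ≥ 1, and G has the edge 2–1. Combining the bounds, tw(G) = 1.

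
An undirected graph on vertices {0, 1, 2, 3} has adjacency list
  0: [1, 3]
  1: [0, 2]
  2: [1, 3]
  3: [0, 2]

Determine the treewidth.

A width-2 tree decomposition is:
Bags: B1 = {1, 2, 3}  B2 = {0, 1, 3}
Tree: B1–B2
The largest bag has 3 vertices, giving width 2; this decomposition certifies tw(G) ≤ 2. The edges 1–2–3–0–1 form a cycle, so G is not a tree and its treewidth is at least 2. Hence tw(G) = 2 exactly.

2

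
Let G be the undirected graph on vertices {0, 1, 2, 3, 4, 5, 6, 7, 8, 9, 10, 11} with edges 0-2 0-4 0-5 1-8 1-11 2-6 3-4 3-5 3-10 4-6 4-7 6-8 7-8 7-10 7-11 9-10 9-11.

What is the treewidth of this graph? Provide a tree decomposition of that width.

Treewidth 3.
Bags: B1 = {0, 2, 5, 6}  B2 = {0, 4, 5, 6}  B3 = {3, 4, 5, 6}  B4 = {3, 4, 6, 8}  B5 = {3, 4, 7, 8}  B6 = {3, 7, 8, 10}  B7 = {1, 7, 8, 10}  B8 = {1, 7, 10, 11}  B9 = {1, 9, 10, 11}
Tree: B1–B2, B2–B3, B3–B4, B4–B5, B5–B6, B6–B7, B7–B8, B8–B9

The largest bag has 4 vertices, giving width 3; this decomposition certifies tw(G) ≤ 3. For the lower bound: the 4 vertex sets {0,2,5}, {6}, {4}, {3,7,8,10} are disjoint, each induces a connected subgraph, and every pair is joined by at least one edge of G. Contracting each set to a single vertex therefore yields K_{4} as a minor, and since treewidth is minor-monotone, tw(G) ≥ tw(K_{4}) = 3. The upper and lower bounds meet at 3, so that is the treewidth.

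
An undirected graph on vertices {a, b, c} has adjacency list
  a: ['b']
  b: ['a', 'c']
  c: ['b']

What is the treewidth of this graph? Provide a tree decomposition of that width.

Treewidth 1.
One such decomposition:
Bags: B1 = {a, b}  B2 = {b, c}
Tree: B1–B2

Every bag has size at most 2, so the width is 2 − 1 = 1 and tw(G) ≤ 1. Since G has at least one edge (e.g. a–b), it is not an edgeless graph, so tw(G) ≥ 1. Combining the bounds, tw(G) = 1.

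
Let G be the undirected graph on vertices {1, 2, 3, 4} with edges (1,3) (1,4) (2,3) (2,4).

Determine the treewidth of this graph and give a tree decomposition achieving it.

Treewidth 2.
One optimal decomposition is:
Bags: B1 = {1, 2, 3}  B2 = {1, 2, 4}
Tree: B1–B2

The largest bag has 3 vertices, giving width 2; this decomposition certifies tw(G) ≤ 2. The edges 2–3–1–4–2 form a cycle, so G is not a tree and its treewidth is at least 2. Combining the bounds, tw(G) = 2.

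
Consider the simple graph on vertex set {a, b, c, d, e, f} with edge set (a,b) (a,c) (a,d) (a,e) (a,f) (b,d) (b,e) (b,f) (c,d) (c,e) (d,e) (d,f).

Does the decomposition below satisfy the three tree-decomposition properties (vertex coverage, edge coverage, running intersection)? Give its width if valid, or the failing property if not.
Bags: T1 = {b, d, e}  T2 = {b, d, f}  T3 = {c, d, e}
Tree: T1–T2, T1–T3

A tree decomposition must satisfy three properties: every vertex lies in some bag; for every edge, both endpoints lie together in some bag; and for every vertex, the bags containing it form a connected subtree. Here vertex a appears in no bag, so the decomposition is invalid.

No — vertex a appears in no bag.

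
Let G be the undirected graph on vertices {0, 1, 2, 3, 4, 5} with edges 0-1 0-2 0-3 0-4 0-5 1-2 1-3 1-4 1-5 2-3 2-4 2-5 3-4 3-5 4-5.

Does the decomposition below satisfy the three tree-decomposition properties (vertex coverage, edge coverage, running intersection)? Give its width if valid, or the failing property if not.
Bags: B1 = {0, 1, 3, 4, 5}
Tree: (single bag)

A tree decomposition must satisfy three properties: every vertex lies in some bag; for every edge, both endpoints lie together in some bag; and for every vertex, the bags containing it form a connected subtree. Here vertex 2 appears in no bag, so the decomposition is invalid.

No — vertex 2 appears in no bag.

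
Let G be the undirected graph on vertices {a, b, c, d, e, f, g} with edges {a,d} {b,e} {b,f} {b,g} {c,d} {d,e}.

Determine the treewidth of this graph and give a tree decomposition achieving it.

Treewidth 1.
One such decomposition:
Bags: B1 = {d, e}  B2 = {c, d}  B3 = {b, e}  B4 = {a, d}  B5 = {b, g}  B6 = {b, f}
Tree: B1–B2, B1–B3, B2–B4, B3–B5, B3–B6

Every bag has size at most 2, so the width is 2 − 1 = 1 and tw(G) ≤ 1. Since G has at least one edge (e.g. e–d), it is not an edgeless graph, so tw(G) ≥ 1. The upper and lower bounds meet at 1, so that is the treewidth.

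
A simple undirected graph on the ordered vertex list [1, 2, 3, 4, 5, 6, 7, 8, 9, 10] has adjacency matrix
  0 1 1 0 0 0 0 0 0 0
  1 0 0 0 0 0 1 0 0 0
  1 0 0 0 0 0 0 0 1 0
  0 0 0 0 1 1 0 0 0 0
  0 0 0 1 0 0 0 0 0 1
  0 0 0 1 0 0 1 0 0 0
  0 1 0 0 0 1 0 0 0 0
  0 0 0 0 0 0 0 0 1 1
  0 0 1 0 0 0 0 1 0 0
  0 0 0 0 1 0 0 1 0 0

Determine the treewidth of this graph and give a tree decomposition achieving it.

Treewidth 2.
Bags: B1 = {3, 8, 9}  B2 = {1, 3, 8}  B3 = {1, 2, 8}  B4 = {2, 7, 8}  B5 = {6, 7, 8}  B6 = {4, 6, 8}  B7 = {4, 5, 8}  B8 = {5, 8, 10}
Tree: B1–B2, B2–B3, B3–B4, B4–B5, B5–B6, B6–B7, B7–B8

Each bag holds 3 vertices, so the decomposition has width 2, which upper-bounds the treewidth. The edges 8–9–3–1–2–7–6–4–5–10–8 form a cycle, so G is not a tree and its treewidth is at least 2. Hence tw(G) = 2 exactly.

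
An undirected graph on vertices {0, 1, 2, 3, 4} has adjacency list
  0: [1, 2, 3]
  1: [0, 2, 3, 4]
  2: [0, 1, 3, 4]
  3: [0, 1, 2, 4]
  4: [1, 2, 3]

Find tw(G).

A width-3 tree decomposition is:
Bags: B1 = {0, 1, 2, 3}  B2 = {1, 2, 3, 4}
Tree: B1–B2
Every bag has size at most 4, so the width is 4 − 1 = 3 and tw(G) ≤ 3. On the other hand G contains the 4-clique {0, 1, 2, 3}. A clique must lie in a single bag of any decomposition, so no decomposition can have width below 3. Therefore the treewidth is 3.

3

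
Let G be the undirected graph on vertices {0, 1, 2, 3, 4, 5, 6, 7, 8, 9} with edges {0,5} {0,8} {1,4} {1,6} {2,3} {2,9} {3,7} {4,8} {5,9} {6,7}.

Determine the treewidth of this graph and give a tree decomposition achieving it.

Treewidth 2.
One such decomposition:
Bags: B1 = {1, 4, 8}  B2 = {0, 1, 8}  B3 = {0, 1, 5}  B4 = {1, 5, 9}  B5 = {1, 2, 9}  B6 = {1, 2, 3}  B7 = {1, 3, 7}  B8 = {1, 6, 7}
Tree: B1–B2, B2–B3, B3–B4, B4–B5, B5–B6, B6–B7, B7–B8

The largest bag has 3 vertices, giving width 2; this decomposition certifies tw(G) ≤ 2. Since 1–4–8–0–5–9–2–3–7–6–1 is a cycle in G, G is not acyclic. Forests are exactly the graphs of treewidth ≤ 1, so tw(G) ≥ 2. Combining the bounds, tw(G) = 2.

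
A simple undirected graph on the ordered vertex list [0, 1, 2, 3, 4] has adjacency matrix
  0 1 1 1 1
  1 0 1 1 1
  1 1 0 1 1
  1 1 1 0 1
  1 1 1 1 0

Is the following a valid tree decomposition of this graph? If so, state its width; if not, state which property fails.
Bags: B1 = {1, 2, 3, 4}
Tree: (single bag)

No — vertex 0 appears in no bag.

A tree decomposition must satisfy three properties: every vertex lies in some bag; for every edge, both endpoints lie together in some bag; and for every vertex, the bags containing it form a connected subtree. Here vertex 0 appears in no bag, so the decomposition is invalid.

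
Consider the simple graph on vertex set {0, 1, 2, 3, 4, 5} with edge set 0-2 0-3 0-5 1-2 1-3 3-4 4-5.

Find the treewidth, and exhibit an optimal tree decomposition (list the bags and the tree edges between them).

Treewidth 2.
One such decomposition:
Bags: B1 = {3, 4, 5}  B2 = {0, 3, 5}  B3 = {0, 1, 3}  B4 = {0, 1, 2}
Tree: B1–B2, B2–B3, B3–B4

Each bag holds 3 vertices, so the decomposition has width 2, which upper-bounds the treewidth. The edges 4–5–0–3–4 form a cycle, so G is not a tree and its treewidth is at least 2. Combining the bounds, tw(G) = 2.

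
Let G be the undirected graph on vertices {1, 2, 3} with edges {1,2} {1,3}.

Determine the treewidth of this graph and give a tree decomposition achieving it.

Treewidth 1.
Bags: B1 = {1, 3}  B2 = {1, 2}
Tree: B1–B2

The largest bag has 2 vertices, giving width 1; this decomposition certifies tw(G) ≤ 1. Since G has at least one edge (e.g. 1–3), it is not an edgeless graph, so tw(G) ≥ 1. Combining the bounds, tw(G) = 1.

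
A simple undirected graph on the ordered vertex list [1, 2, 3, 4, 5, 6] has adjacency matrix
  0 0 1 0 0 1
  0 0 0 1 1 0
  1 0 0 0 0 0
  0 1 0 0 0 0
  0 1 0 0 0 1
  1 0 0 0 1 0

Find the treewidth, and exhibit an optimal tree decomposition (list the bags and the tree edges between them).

Treewidth 1.
One optimal decomposition is:
Bags: B1 = {1, 3}  B2 = {1, 6}  B3 = {5, 6}  B4 = {2, 5}  B5 = {2, 4}
Tree: B1–B2, B2–B3, B3–B4, B4–B5

The largest bag has 2 vertices, giving width 1; this decomposition certifies tw(G) ≤ 1. G has an edge, so its treewidth is at least 1. Therefore the treewidth is 1.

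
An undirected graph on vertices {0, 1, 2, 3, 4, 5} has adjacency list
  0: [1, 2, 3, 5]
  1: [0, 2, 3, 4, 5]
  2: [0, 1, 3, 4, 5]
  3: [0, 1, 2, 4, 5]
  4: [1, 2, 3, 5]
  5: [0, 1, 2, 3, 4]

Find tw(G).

A width-4 tree decomposition is:
Bags: B1 = {1, 2, 3, 4, 5}  B2 = {0, 1, 2, 3, 5}
Tree: B1–B2
Each bag holds 5 vertices, so the decomposition has width 4, which upper-bounds the treewidth. For the lower bound, the 5 vertices {0, 1, 2, 3, 5} are pairwise adjacent, and any tree decomposition puts a clique entirely inside one bag — forcing width ≥ 4. The upper and lower bounds meet at 4, so that is the treewidth.

4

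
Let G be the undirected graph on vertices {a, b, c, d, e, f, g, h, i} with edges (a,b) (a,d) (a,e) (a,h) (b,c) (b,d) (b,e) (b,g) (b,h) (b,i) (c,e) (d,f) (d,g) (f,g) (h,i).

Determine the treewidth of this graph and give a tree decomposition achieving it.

The largest bag has 3 vertices, giving width 2; this decomposition certifies tw(G) ≤ 2. Conversely, {d, f, g} is a clique of size 3, and the vertices of any clique must share a bag in every tree decomposition; so some bag has ≥ 3 vertices and tw(G) ≥ 2. Hence tw(G) = 2 exactly.

Treewidth 2.
Bags: B1 = {a, b, e}  B2 = {a, b, h}  B3 = {a, b, d}  B4 = {b, d, g}  B5 = {b, h, i}  B6 = {d, f, g}  B7 = {b, c, e}
Tree: B1–B2, B2–B3, B3–B4, B2–B5, B4–B6, B1–B7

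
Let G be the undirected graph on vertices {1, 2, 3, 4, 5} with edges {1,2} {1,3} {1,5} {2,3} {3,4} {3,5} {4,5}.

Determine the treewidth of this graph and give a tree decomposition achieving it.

Treewidth 2.
Bags: B1 = {1, 2, 3}  B2 = {1, 3, 5}  B3 = {3, 4, 5}
Tree: B1–B2, B2–B3

The largest bag has 3 vertices, giving width 2; this decomposition certifies tw(G) ≤ 2. On the other hand G contains the 3-clique {1, 2, 3}. A clique must lie in a single bag of any decomposition, so no decomposition can have width below 2. Therefore the treewidth is 2.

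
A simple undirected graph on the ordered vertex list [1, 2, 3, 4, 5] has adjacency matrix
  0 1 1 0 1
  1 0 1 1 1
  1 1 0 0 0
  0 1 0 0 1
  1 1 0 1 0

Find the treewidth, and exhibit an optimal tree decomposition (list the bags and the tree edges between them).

Treewidth 2.
One optimal decomposition is:
Bags: B1 = {2, 4, 5}  B2 = {1, 2, 5}  B3 = {1, 2, 3}
Tree: B1–B2, B2–B3

The largest bag has 3 vertices, giving width 2; this decomposition certifies tw(G) ≤ 2. On the other hand G contains the 3-clique {1, 2, 3}. A clique must lie in a single bag of any decomposition, so no decomposition can have width below 2. Therefore the treewidth is 2.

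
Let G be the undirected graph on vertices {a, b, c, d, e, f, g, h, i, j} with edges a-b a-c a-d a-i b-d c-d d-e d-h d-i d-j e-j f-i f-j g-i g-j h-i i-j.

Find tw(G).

A width-2 tree decomposition is:
Bags: B1 = {a, d, i}  B2 = {d, i, j}  B3 = {g, i, j}  B4 = {d, h, i}  B5 = {f, i, j}  B6 = {a, b, d}  B7 = {a, c, d}  B8 = {d, e, j}
Tree: B1–B2, B2–B3, B2–B4, B3–B5, B1–B6, B1–B7, B2–B8
The largest bag has 3 vertices, giving width 2; this decomposition certifies tw(G) ≤ 2. Conversely, {d, e, j} is a clique of size 3, and the vertices of any clique must share a bag in every tree decomposition; so some bag has ≥ 3 vertices and tw(G) ≥ 2. Hence tw(G) = 2 exactly.

2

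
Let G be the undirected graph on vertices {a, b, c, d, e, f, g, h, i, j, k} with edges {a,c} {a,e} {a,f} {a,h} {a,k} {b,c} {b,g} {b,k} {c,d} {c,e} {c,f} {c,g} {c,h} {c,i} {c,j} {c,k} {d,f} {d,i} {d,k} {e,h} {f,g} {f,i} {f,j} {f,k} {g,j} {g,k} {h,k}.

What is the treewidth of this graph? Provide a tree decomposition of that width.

Treewidth 3.
One optimal decomposition is:
Bags: B1 = {c, d, f, k}  B2 = {c, f, g, k}  B3 = {c, f, g, j}  B4 = {b, c, g, k}  B5 = {a, c, f, k}  B6 = {a, c, h, k}  B7 = {a, c, e, h}  B8 = {c, d, f, i}
Tree: B1–B2, B2–B3, B2–B4, B2–B5, B5–B6, B6–B7, B1–B8

Every bag has size at most 4, so the width is 4 − 1 = 3 and tw(G) ≤ 3. Conversely, {a, c, e, h} is a clique of size 4, and the vertices of any clique must share a bag in every tree decomposition; so some bag has ≥ 4 vertices and tw(G) ≥ 3. The upper and lower bounds meet at 3, so that is the treewidth.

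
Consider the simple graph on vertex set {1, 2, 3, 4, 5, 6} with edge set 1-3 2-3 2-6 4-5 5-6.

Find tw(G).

1

A width-1 tree decomposition is:
Bags: B1 = {1, 3}  B2 = {2, 3}  B3 = {2, 6}  B4 = {5, 6}  B5 = {4, 5}
Tree: B1–B2, B2–B3, B3–B4, B4–B5
Each bag holds 2 vertices, so the decomposition has width 1, which upper-bounds the treewidth. Any graph with an edge has treewidth ≥ 1, and G has the edge 1–3. The upper and lower bounds meet at 1, so that is the treewidth.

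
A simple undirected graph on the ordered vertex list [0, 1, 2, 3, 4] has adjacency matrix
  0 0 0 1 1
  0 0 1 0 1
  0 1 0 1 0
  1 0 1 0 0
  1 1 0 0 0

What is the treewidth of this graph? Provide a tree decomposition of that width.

Treewidth 2.
One optimal decomposition is:
Bags: B1 = {1, 2, 3}  B2 = {1, 3, 4}  B3 = {0, 3, 4}
Tree: B1–B2, B2–B3

Each bag holds 3 vertices, so the decomposition has width 2, which upper-bounds the treewidth. The edges 3–2–1–4–0–3 form a cycle, so G is not a tree and its treewidth is at least 2. Therefore the treewidth is 2.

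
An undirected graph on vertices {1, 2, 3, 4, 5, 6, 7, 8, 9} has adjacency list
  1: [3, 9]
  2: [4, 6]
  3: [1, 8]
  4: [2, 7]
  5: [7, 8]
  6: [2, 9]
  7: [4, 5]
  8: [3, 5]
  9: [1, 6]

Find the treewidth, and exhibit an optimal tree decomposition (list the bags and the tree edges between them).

Treewidth 2.
Bags: B1 = {2, 4, 7}  B2 = {2, 5, 7}  B3 = {2, 5, 8}  B4 = {2, 3, 8}  B5 = {1, 2, 3}  B6 = {1, 2, 9}  B7 = {2, 6, 9}
Tree: B1–B2, B2–B3, B3–B4, B4–B5, B5–B6, B6–B7

Every bag has size at most 3, so the width is 3 − 1 = 2 and tw(G) ≤ 2. Since 2–4–7–5–8–3–1–9–6–2 is a cycle in G, G is not acyclic. Forests are exactly the graphs of treewidth ≤ 1, so tw(G) ≥ 2. The upper and lower bounds meet at 2, so that is the treewidth.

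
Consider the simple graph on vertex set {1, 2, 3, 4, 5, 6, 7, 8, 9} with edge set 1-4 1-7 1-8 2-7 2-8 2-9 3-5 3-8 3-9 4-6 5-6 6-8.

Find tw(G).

A width-3 tree decomposition is:
Bags: B1 = {3, 4, 5, 6}  B2 = {3, 4, 6, 8}  B3 = {1, 3, 4, 8}  B4 = {1, 3, 8, 9}  B5 = {1, 2, 8, 9}  B6 = {1, 2, 7, 9}
Tree: B1–B2, B2–B3, B3–B4, B4–B5, B5–B6
Each bag holds 4 vertices, so the decomposition has width 3, which upper-bounds the treewidth. For the lower bound: the 4 vertex sets {4,5,6}, {3}, {8}, {1,2,7,9} are disjoint, each induces a connected subgraph, and every pair is joined by at least one edge of G. Contracting each set to a single vertex therefore yields K_{4} as a minor, and since treewidth is minor-monotone, tw(G) ≥ tw(K_{4}) = 3. Combining the bounds, tw(G) = 3.

3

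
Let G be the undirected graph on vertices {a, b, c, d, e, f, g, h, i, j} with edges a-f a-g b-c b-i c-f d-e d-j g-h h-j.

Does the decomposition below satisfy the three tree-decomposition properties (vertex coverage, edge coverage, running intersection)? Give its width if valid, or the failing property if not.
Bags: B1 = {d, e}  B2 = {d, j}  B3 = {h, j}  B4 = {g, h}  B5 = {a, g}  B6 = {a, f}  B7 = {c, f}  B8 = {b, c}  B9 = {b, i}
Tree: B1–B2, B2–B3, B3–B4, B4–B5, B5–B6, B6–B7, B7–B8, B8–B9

Checking the three conditions: (i) the bags cover all of {a, b, c, d, e, f, g, h, i, j}; (ii) for each edge, some bag contains both endpoints; (iii) the bags containing any fixed vertex form a subtree. All hold, so the decomposition is valid with width 2 − 1 = 1.

Yes; width 1.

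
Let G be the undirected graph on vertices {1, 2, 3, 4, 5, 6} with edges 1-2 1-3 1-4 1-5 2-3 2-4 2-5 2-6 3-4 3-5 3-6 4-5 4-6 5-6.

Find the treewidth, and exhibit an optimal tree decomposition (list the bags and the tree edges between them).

Treewidth 4.
Bags: B1 = {1, 2, 3, 4, 5}  B2 = {2, 3, 4, 5, 6}
Tree: B1–B2

The largest bag has 5 vertices, giving width 4; this decomposition certifies tw(G) ≤ 4. Conversely, {1, 2, 3, 4, 5} is a clique of size 5, and the vertices of any clique must share a bag in every tree decomposition; so some bag has ≥ 5 vertices and tw(G) ≥ 4. Hence tw(G) = 4 exactly.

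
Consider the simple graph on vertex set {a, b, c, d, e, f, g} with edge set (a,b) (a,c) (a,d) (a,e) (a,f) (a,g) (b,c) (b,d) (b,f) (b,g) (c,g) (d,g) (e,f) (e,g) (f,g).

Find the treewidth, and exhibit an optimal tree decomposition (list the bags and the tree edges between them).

Treewidth 3.
One such decomposition:
Bags: B1 = {a, b, d, g}  B2 = {a, b, f, g}  B3 = {a, e, f, g}  B4 = {a, b, c, g}
Tree: B1–B2, B2–B3, B1–B4

The largest bag has 4 vertices, giving width 3; this decomposition certifies tw(G) ≤ 3. On the other hand G contains the 4-clique {a, e, f, g}. A clique must lie in a single bag of any decomposition, so no decomposition can have width below 3. Combining the bounds, tw(G) = 3.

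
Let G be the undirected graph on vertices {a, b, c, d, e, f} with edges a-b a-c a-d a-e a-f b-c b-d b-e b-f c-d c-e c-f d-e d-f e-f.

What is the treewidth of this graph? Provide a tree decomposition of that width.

Treewidth 5.
Bags: B1 = {a, b, c, d, e, f}
Tree: (single bag)

With just one bag of size 6, the width is 6 − 1 = 5, so tw(G) ≤ 5. On the other hand G contains the 6-clique {a, b, c, d, e, f}. A clique must lie in a single bag of any decomposition, so no decomposition can have width below 5. Hence tw(G) = 5 exactly.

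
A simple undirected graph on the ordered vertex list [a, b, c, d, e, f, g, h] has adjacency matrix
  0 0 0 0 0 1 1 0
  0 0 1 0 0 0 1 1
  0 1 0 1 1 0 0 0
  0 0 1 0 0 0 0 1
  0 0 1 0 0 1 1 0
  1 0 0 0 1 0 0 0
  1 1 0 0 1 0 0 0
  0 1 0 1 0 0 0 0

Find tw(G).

A width-2 tree decomposition is:
Bags: B1 = {a, e, f}  B2 = {a, e, g}  B3 = {c, e, g}  B4 = {b, c, g}  B5 = {b, c, d}  B6 = {b, d, h}
Tree: B1–B2, B2–B3, B3–B4, B4–B5, B5–B6
Every bag has size at most 3, so the width is 3 − 1 = 2 and tw(G) ≤ 2. For the lower bound, G contains the cycle f–a–g–e–f, so G is not a forest; only forests have treewidth ≤ 1, hence tw(G) ≥ 2. Combining the bounds, tw(G) = 2.

2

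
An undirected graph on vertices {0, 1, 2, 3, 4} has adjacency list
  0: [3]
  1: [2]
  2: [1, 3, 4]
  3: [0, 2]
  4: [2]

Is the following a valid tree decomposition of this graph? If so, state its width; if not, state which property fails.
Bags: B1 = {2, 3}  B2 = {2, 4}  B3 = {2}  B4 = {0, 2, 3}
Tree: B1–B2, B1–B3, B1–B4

A tree decomposition must satisfy three properties: every vertex lies in some bag; for every edge, both endpoints lie together in some bag; and for every vertex, the bags containing it form a connected subtree. Here vertex 1 appears in no bag, so the decomposition is invalid.

No — vertex 1 appears in no bag.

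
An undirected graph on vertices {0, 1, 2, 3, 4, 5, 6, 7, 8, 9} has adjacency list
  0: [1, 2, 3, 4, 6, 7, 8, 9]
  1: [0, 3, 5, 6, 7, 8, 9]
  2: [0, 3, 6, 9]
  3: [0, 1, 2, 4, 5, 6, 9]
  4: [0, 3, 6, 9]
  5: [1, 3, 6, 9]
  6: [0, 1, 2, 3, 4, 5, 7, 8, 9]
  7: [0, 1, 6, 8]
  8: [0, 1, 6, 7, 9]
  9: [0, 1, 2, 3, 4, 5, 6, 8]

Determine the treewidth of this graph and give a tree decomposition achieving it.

Each bag holds 5 vertices, so the decomposition has width 4, which upper-bounds the treewidth. Conversely, {0, 1, 6, 8, 9} is a clique of size 5, and the vertices of any clique must share a bag in every tree decomposition; so some bag has ≥ 5 vertices and tw(G) ≥ 4. The upper and lower bounds meet at 4, so that is the treewidth.

Treewidth 4.
One optimal decomposition is:
Bags: B1 = {0, 3, 4, 6, 9}  B2 = {0, 1, 3, 6, 9}  B3 = {0, 1, 6, 8, 9}  B4 = {1, 3, 5, 6, 9}  B5 = {0, 2, 3, 6, 9}  B6 = {0, 1, 6, 7, 8}
Tree: B1–B2, B2–B3, B2–B4, B2–B5, B3–B6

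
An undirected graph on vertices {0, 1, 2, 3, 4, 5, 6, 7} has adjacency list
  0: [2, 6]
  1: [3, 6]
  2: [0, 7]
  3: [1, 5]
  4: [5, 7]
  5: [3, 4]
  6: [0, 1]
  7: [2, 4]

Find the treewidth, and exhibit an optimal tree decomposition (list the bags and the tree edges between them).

Every bag has size at most 3, so the width is 3 − 1 = 2 and tw(G) ≤ 2. Since 3–5–4–7–2–0–6–1–3 is a cycle in G, G is not acyclic. Forests are exactly the graphs of treewidth ≤ 1, so tw(G) ≥ 2. The upper and lower bounds meet at 2, so that is the treewidth.

Treewidth 2.
Bags: B1 = {3, 4, 5}  B2 = {3, 4, 7}  B3 = {2, 3, 7}  B4 = {0, 2, 3}  B5 = {0, 3, 6}  B6 = {1, 3, 6}
Tree: B1–B2, B2–B3, B3–B4, B4–B5, B5–B6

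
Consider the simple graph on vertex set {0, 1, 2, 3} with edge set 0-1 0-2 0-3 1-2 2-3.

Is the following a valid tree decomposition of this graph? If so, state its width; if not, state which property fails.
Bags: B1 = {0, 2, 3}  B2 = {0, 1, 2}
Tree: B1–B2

Yes; width 2.

Vertex coverage: the bags together contain {0, 1, 2, 3}, the full vertex set. Edge coverage: each edge of G has both endpoints in at least one bag. Running intersection: for every vertex, the bags containing it form a connected subtree. All three properties hold, so this is a valid tree decomposition of width max|bag| − 1 = 2, and hence tw(G) ≤ 2.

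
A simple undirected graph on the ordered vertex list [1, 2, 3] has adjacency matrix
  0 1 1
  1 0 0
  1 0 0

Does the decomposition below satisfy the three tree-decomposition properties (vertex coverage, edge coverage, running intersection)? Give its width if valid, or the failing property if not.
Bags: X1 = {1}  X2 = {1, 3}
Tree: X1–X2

No — vertex 2 appears in no bag.

A tree decomposition must satisfy three properties: every vertex lies in some bag; for every edge, both endpoints lie together in some bag; and for every vertex, the bags containing it form a connected subtree. Here vertex 2 appears in no bag, so the decomposition is invalid.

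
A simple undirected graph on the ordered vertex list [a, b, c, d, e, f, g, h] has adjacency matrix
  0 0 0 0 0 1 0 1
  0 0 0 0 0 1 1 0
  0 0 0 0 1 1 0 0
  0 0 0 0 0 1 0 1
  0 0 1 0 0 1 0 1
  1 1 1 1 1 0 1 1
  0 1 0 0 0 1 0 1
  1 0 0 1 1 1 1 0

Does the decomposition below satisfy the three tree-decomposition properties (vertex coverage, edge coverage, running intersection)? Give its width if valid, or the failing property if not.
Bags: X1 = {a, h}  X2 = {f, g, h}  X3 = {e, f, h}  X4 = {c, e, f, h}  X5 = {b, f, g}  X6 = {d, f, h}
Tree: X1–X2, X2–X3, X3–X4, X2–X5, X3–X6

A tree decomposition must satisfy three properties: every vertex lies in some bag; for every edge, both endpoints lie together in some bag; and for every vertex, the bags containing it form a connected subtree. Here edge (f,a) lies in no bag, so the decomposition is invalid.

No — edge (f,a) lies in no bag.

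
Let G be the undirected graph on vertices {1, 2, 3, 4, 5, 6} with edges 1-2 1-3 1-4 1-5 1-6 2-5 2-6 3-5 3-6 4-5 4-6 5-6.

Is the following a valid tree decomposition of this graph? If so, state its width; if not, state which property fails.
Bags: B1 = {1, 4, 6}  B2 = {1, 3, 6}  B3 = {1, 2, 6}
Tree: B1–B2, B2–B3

A tree decomposition must satisfy three properties: every vertex lies in some bag; for every edge, both endpoints lie together in some bag; and for every vertex, the bags containing it form a connected subtree. Here vertex 5 appears in no bag, so the decomposition is invalid.

No — vertex 5 appears in no bag.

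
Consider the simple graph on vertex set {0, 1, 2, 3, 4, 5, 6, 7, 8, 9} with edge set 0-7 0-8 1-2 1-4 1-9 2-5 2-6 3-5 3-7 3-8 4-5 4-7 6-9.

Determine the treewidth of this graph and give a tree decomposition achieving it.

The largest bag has 3 vertices, giving width 2; this decomposition certifies tw(G) ≤ 2. For the lower bound, G contains the cycle 9–6–2–1–9, so G is not a forest; only forests have treewidth ≤ 1, hence tw(G) ≥ 2. Therefore the treewidth is 2.

Treewidth 2.
One such decomposition:
Bags: B1 = {1, 6, 9}  B2 = {1, 2, 6}  B3 = {1, 2, 4}  B4 = {2, 4, 5}  B5 = {4, 5, 7}  B6 = {3, 5, 7}  B7 = {0, 3, 7}  B8 = {0, 3, 8}
Tree: B1–B2, B2–B3, B3–B4, B4–B5, B5–B6, B6–B7, B7–B8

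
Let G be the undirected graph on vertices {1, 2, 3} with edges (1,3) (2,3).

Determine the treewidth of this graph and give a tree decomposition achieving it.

Treewidth 1.
One such decomposition:
Bags: B1 = {2, 3}  B2 = {1, 3}
Tree: B1–B2

Every bag has size at most 2, so the width is 2 − 1 = 1 and tw(G) ≤ 1. G has an edge, so its treewidth is at least 1. Combining the bounds, tw(G) = 1.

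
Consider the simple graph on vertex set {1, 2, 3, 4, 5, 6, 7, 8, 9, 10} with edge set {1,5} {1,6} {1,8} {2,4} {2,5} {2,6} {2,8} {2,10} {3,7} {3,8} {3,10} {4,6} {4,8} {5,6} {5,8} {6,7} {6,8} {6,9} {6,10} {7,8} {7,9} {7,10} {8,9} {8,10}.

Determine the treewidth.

3

A width-3 tree decomposition is:
Bags: B1 = {6, 7, 8, 10}  B2 = {2, 6, 8, 10}  B3 = {2, 5, 6, 8}  B4 = {2, 4, 6, 8}  B5 = {3, 7, 8, 10}  B6 = {6, 7, 8, 9}  B7 = {1, 5, 6, 8}
Tree: B1–B2, B2–B3, B2–B4, B1–B5, B1–B6, B3–B7
The largest bag has 4 vertices, giving width 3; this decomposition certifies tw(G) ≤ 3. On the other hand G contains the 4-clique {3, 7, 8, 10}. A clique must lie in a single bag of any decomposition, so no decomposition can have width below 3. The upper and lower bounds meet at 3, so that is the treewidth.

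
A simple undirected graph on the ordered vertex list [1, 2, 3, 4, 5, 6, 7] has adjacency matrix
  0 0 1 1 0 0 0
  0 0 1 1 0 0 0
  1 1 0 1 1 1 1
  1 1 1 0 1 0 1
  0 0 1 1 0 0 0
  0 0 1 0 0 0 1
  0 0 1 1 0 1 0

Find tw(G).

2

A width-2 tree decomposition is:
Bags: B1 = {3, 4, 7}  B2 = {2, 3, 4}  B3 = {1, 3, 4}  B4 = {3, 6, 7}  B5 = {3, 4, 5}
Tree: B1–B2, B1–B3, B1–B4, B1–B5
Each bag holds 3 vertices, so the decomposition has width 2, which upper-bounds the treewidth. Conversely, {1, 3, 4} is a clique of size 3, and the vertices of any clique must share a bag in every tree decomposition; so some bag has ≥ 3 vertices and tw(G) ≥ 2. Therefore the treewidth is 2.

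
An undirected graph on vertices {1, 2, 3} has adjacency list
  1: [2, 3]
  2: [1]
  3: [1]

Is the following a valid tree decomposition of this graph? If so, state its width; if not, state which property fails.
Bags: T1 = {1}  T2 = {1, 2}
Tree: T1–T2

A tree decomposition must satisfy three properties: every vertex lies in some bag; for every edge, both endpoints lie together in some bag; and for every vertex, the bags containing it form a connected subtree. Here vertex 3 appears in no bag, so the decomposition is invalid.

No — vertex 3 appears in no bag.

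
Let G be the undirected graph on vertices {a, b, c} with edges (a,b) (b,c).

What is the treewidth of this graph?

1

A width-1 tree decomposition is:
Bags: B1 = {b, c}  B2 = {a, b}
Tree: B1–B2
Every bag has size at most 2, so the width is 2 − 1 = 1 and tw(G) ≤ 1. Any graph with an edge has treewidth ≥ 1, and G has the edge b–c. Hence tw(G) = 1 exactly.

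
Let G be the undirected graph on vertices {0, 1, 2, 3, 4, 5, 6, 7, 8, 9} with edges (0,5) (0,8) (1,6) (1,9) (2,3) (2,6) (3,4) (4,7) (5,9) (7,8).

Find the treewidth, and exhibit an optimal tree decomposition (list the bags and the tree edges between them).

The largest bag has 3 vertices, giving width 2; this decomposition certifies tw(G) ≤ 2. The edges 7–8–0–5–9–1–6–2–3–4–7 form a cycle, so G is not a tree and its treewidth is at least 2. Therefore the treewidth is 2.

Treewidth 2.
Bags: B1 = {0, 7, 8}  B2 = {0, 5, 7}  B3 = {5, 7, 9}  B4 = {1, 7, 9}  B5 = {1, 6, 7}  B6 = {2, 6, 7}  B7 = {2, 3, 7}  B8 = {3, 4, 7}
Tree: B1–B2, B2–B3, B3–B4, B4–B5, B5–B6, B6–B7, B7–B8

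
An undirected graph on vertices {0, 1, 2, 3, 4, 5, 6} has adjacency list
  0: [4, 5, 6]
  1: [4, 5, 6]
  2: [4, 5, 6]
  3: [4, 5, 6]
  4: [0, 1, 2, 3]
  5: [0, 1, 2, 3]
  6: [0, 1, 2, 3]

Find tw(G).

3

A width-3 tree decomposition is:
Bags: B1 = {2, 4, 5, 6}  B2 = {0, 4, 5, 6}  B3 = {3, 4, 5, 6}  B4 = {1, 4, 5, 6}
Tree: B1–B2, B2–B3, B3–B4
The largest bag has 4 vertices, giving width 3; this decomposition certifies tw(G) ≤ 3. For the lower bound: the 4 vertex sets {2,4}, {0,6}, {5}, {3} are disjoint, each induces a connected subgraph, and every pair is joined by at least one edge of G. Contracting each set to a single vertex therefore yields K_{4} as a minor, and since treewidth is minor-monotone, tw(G) ≥ tw(K_{4}) = 3. The upper and lower bounds meet at 3, so that is the treewidth.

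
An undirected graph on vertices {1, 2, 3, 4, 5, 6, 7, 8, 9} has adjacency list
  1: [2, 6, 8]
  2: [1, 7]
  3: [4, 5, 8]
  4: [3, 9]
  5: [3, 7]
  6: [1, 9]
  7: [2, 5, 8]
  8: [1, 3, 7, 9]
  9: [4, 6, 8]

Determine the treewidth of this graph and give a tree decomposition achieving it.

Treewidth 3.
One such decomposition:
Bags: B1 = {3, 4, 5, 9}  B2 = {3, 5, 8, 9}  B3 = {5, 7, 8, 9}  B4 = {6, 7, 8, 9}  B5 = {1, 6, 7, 8}  B6 = {1, 2, 6, 7}
Tree: B1–B2, B2–B3, B3–B4, B4–B5, B5–B6

The largest bag has 4 vertices, giving width 3; this decomposition certifies tw(G) ≤ 3. For the lower bound: the 4 vertex sets {3,4,5}, {9}, {8}, {1,2,6,7} are disjoint, each induces a connected subgraph, and every pair is joined by at least one edge of G. Contracting each set to a single vertex therefore yields K_{4} as a minor, and since treewidth is minor-monotone, tw(G) ≥ tw(K_{4}) = 3. Therefore the treewidth is 3.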